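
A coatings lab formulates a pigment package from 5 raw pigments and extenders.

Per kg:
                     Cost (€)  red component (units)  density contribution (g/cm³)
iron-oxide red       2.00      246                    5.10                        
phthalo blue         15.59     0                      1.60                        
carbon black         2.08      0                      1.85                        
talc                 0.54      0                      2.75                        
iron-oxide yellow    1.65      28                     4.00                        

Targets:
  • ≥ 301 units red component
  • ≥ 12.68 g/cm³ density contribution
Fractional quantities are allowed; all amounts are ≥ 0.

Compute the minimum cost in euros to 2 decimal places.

Let x1 = kg of iron-oxide red, x2 = kg of phthalo blue, x3 = kg of carbon black, x4 = kg of talc, x5 = kg of iron-oxide yellow.
min 2x1 + 15.59x2 + 2.08x3 + 0.54x4 + 1.65x5 subject to:
  246x1 + 28x5 ≥ 301   (red component)
  5.1x1 + 1.6x2 + 1.85x3 + 2.75x4 + 4x5 ≥ 12.68   (density contribution)
  x1, x2, x3, x4, x5 ≥ 0.
The optimal basis is {iron-oxide red, talc}; phthalo blue, carbon black, iron-oxide yellow drop out. The red component and density contribution requirements are met with equality.
Solving gives x1 = 1.224, x4 = 2.342.
Cost = 2·1.224 + 0.54·2.342 = 3.7127.

€3.71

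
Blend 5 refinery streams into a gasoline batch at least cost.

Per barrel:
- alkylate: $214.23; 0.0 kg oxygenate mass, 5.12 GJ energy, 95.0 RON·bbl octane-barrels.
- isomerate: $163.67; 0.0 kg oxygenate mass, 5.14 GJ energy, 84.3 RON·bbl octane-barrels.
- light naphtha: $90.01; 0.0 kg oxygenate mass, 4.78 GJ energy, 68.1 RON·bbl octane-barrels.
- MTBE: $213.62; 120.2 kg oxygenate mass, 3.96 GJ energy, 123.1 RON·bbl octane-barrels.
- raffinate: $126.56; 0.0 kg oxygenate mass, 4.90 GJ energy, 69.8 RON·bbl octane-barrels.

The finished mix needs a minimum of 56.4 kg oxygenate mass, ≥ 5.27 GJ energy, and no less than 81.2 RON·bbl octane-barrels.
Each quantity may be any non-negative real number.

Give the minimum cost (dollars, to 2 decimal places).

Let x1 = barrels of alkylate, x2 = barrels of isomerate, x3 = barrels of light naphtha, x4 = barrels of MTBE, x5 = barrels of raffinate.
Minimize 214.23x1 + 163.67x2 + 90.01x3 + 213.62x4 + 126.56x5 subject to:
  120.2x4 ≥ 56.4   (oxygenate mass)
  5.12x1 + 5.14x2 + 4.78x3 + 3.96x4 + 4.9x5 ≥ 5.27   (energy)
  95x1 + 84.3x2 + 68.1x3 + 123.1x4 + 69.8x5 ≥ 81.2   (octane-barrels)
  x1, x2, x3, x4, x5 ≥ 0.
The optimal basis is {light naphtha, MTBE}; alkylate, isomerate, raffinate drop out. There the oxygenate mass and energy constraints are tight.
So light naphtha = 0.7138 barrels, MTBE = 0.4692 barrels.
Hence cost = 90.01·0.7138 + 213.62·0.4692 = $164.4796.

$164.48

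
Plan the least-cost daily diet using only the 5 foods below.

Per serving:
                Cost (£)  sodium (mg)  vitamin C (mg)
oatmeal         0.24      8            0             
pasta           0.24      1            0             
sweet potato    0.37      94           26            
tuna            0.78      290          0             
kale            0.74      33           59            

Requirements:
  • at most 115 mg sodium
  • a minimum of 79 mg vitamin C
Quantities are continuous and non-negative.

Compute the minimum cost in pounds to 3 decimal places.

Let x1 = servings of oatmeal, x2 = servings of pasta, x3 = servings of sweet potato, x4 = servings of tuna, x5 = servings of kale.
Minimise 0.24x1 + 0.24x2 + 0.37x3 + 0.78x4 + 0.74x5 s.t.:
  8x1 + 1x2 + 94x3 + 290x4 + 33x5 ≤ 115   (sodium)
  26x3 + 59x5 ≥ 79   (vitamin C)
  x1, x2, x3, x4, x5 ≥ 0.
At the optimum only kale is positive (oatmeal, pasta, sweet potato, tuna = 0). There the vitamin C constraint is tight.
That vertex is x5 = 1.339.
Cost = 0.74·1.339 = 0.99086.

£0.991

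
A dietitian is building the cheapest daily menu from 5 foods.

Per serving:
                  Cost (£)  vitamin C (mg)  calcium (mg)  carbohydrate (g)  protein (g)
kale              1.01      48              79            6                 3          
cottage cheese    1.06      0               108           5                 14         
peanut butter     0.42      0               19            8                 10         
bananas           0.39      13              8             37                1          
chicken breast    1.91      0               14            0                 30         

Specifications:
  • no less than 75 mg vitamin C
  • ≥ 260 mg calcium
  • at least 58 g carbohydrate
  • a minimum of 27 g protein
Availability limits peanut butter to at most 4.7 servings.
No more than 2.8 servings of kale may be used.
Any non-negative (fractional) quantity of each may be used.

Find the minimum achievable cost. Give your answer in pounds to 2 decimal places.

£3.27

Let x1 = servings of kale, x2 = servings of cottage cheese, x3 = servings of peanut butter, x4 = servings of bananas, x5 = servings of chicken breast.
Minimise 1.01x1 + 1.06x2 + 0.42x3 + 0.39x4 + 1.91x5 s.t.:
  48x1 + 13x4 ≥ 75   (vitamin C)
  79x1 + 108x2 + 19x3 + 8x4 + 14x5 ≥ 260   (calcium)
  6x1 + 5x2 + 8x3 + 37x4 ≥ 58   (carbohydrate)
  3x1 + 14x2 + 10x3 + 1x4 + 30x5 ≥ 27   (protein)
  x3 ≤ 4.7
  x1 ≤ 2.8
  x1, x2, x3, x4, x5 ≥ 0.
The optimal basis is {kale, cottage cheese, peanut butter, bananas}; chicken breast drops out. Binding constraints: vitamin C, calcium, carbohydrate, protein.
That vertex is x1 = 1.262, x2 = 1.344, x3 = 0.3282, x4 = 1.11.
Objective = 1.01·1.262 + 1.06·1.344 + 0.42·0.3282 + 0.39·1.11 = 3.2700.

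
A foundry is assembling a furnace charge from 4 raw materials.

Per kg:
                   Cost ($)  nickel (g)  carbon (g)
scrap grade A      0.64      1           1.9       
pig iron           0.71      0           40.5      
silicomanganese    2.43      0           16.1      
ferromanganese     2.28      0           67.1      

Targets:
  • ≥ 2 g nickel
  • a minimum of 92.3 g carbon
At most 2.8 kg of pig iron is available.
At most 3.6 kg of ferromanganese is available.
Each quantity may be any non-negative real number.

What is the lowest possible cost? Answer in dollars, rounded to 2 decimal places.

$2.83

Let x1 = kg of scrap grade A, x2 = kg of pig iron, x3 = kg of silicomanganese, x4 = kg of ferromanganese.
Minimise 0.64x1 + 0.71x2 + 2.43x3 + 2.28x4 s.t.:
  1x1 ≥ 2   (nickel)
  1.9x1 + 40.5x2 + 16.1x3 + 67.1x4 ≥ 92.3   (carbon)
  x2 ≤ 2.8
  x4 ≤ 3.6
  x1, x2, x3, x4 ≥ 0.
The optimal basis is {scrap grade A, pig iron}; silicomanganese, ferromanganese drop out. There the nickel and carbon constraints are tight.
That vertex is x1 = 2, x2 = 2.185.
Total cost: 0.64·2 + 0.71·2.185 = 2.8314.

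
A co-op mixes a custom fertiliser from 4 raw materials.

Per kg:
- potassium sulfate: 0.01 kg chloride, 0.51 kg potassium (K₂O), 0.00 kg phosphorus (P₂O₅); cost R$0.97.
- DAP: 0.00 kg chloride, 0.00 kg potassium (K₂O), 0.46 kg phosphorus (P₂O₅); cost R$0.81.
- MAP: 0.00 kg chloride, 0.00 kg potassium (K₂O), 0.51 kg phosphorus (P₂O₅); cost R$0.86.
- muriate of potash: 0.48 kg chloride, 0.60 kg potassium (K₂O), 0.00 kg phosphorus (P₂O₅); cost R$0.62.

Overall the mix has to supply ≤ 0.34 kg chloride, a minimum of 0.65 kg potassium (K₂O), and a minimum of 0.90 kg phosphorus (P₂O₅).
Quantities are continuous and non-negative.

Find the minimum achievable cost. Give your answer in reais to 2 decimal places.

R$2.39

This is a linear program. Let x1 = kg of potassium sulfate, x2 = kg of DAP, x3 = kg of MAP, x4 = kg of muriate of potash.
min 0.97x1 + 0.81x2 + 0.86x3 + 0.62x4 s.t.:
  0.01x1 + 0.48x4 ≤ 0.34   (chloride)
  0.51x1 + 0.6x4 ≥ 0.65   (potassium (K₂O))
  0.46x2 + 0.51x3 ≥ 0.9   (phosphorus (P₂O₅))
  x1, x2, x3, x4 ≥ 0.
At the optimum only potassium sulfate, MAP, muriate of potash are positive (DAP = 0). The chloride, potassium (K₂O), phosphorus (P₂O₅) requirements are met with equality.
So potassium sulfate = 0.4523 kg, MAP = 1.765 kg, muriate of potash = 0.6989 kg.
Hence cost = 0.97·0.4523 + 0.86·1.765 + 0.62·0.6989 = R$2.3899.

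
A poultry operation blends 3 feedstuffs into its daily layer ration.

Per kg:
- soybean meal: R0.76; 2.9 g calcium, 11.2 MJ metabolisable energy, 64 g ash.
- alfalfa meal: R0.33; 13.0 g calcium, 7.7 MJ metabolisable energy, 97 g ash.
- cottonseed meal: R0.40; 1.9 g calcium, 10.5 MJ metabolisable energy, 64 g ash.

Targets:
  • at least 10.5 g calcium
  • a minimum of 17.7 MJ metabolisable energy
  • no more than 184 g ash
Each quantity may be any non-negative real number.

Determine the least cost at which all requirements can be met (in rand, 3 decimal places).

Let x1 = kg of soybean meal, x2 = kg of alfalfa meal, x3 = kg of cottonseed meal.
Minimize 0.76x1 + 0.33x2 + 0.4x3 with:
  2.9x1 + 13x2 + 1.9x3 ≥ 10.5   (calcium)
  11.2x1 + 7.7x2 + 10.5x3 ≥ 17.7   (metabolisable energy)
  64x1 + 97x2 + 64x3 ≤ 184   (ash)
  x1, x2, x3 ≥ 0.
At the optimum only alfalfa meal, cottonseed meal are positive (soybean meal = 0). Binding constraints: calcium and metabolisable energy.
That vertex is x2 = 0.6287, x3 = 1.225.
Cost = 0.33·0.6287 + 0.4·1.225 = 0.69747.

R0.697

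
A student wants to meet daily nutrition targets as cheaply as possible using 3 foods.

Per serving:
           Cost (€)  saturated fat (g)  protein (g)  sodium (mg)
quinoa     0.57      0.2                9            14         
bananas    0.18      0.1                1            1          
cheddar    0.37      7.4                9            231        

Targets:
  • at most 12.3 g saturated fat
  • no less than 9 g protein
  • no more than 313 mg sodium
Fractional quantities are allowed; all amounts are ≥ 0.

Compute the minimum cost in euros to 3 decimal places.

This is a linear program. Let x1 = servings of quinoa, x2 = servings of bananas, x3 = servings of cheddar.
Minimise 0.57x1 + 0.18x2 + 0.37x3 s.t.:
  0.2x1 + 0.1x2 + 7.4x3 ≤ 12.3   (saturated fat)
  9x1 + 1x2 + 9x3 ≥ 9   (protein)
  14x1 + 1x2 + 231x3 ≤ 313   (sodium)
  x1, x2, x3 ≥ 0.
At the optimum only cheddar is positive (quinoa, bananas = 0). Binding constraint: protein.
That vertex is x3 = 1.
Objective = 0.37·1 = 0.37000.

€0.370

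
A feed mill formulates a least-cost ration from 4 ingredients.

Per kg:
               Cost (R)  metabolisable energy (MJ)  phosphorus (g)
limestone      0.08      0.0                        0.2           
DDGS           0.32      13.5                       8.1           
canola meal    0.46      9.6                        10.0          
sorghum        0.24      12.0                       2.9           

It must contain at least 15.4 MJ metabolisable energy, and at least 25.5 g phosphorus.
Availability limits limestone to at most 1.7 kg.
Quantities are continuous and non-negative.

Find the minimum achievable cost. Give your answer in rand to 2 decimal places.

R1.01

This is a linear program. Let x1 = kg of limestone, x2 = kg of DDGS, x3 = kg of canola meal, x4 = kg of sorghum.
min 0.08x1 + 0.32x2 + 0.46x3 + 0.24x4 subject to:
  13.5x2 + 9.6x3 + 12x4 ≥ 15.4   (metabolisable energy)
  0.2x1 + 8.1x2 + 10x3 + 2.9x4 ≥ 25.5   (phosphorus)
  x1 ≤ 1.7
  x1, x2, x3, x4 ≥ 0.
The cheapest feasible vertex uses only DDGS; limestone, canola meal, sorghum are not used. There the phosphorus constraint is tight.
That vertex is x2 = 3.148.
Cost = 0.32·3.148 = 1.0074.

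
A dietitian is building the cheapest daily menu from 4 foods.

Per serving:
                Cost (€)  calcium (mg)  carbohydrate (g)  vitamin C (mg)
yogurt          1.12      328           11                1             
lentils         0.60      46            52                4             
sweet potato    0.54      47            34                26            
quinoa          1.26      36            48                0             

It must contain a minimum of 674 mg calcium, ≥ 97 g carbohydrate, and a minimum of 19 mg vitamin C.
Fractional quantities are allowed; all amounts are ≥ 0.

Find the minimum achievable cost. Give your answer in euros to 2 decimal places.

Let x1 = servings of yogurt, x2 = servings of lentils, x3 = servings of sweet potato, x4 = servings of quinoa.
Minimise 1.12x1 + 0.6x2 + 0.54x3 + 1.26x4 with:
  328x1 + 46x2 + 47x3 + 36x4 ≥ 674   (calcium)
  11x1 + 52x2 + 34x3 + 48x4 ≥ 97   (carbohydrate)
  1x1 + 4x2 + 26x3 ≥ 19   (vitamin C)
  x1, x2, x3, x4 ≥ 0.
The optimal basis is {yogurt, lentils, sweet potato}; quinoa drops out. Binding constraints: calcium, carbohydrate, vitamin C.
So yogurt = 1.822 servings, lentils = 1.165 servings, sweet potato = 0.4814 servings.
Cost = 1.12·1.822 + 0.6·1.165 + 0.54·0.4814 = 2.9996.

€3.00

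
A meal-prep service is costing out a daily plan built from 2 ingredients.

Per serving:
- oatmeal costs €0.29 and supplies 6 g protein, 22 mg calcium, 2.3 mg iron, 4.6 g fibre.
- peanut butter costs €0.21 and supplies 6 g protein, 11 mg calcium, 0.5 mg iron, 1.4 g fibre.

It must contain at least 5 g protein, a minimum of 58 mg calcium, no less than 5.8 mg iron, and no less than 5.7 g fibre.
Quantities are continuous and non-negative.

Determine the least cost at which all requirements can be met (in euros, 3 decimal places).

€0.765

Let x1 = servings of oatmeal, x2 = servings of peanut butter.
Minimise 0.29x1 + 0.21x2 with:
  6x1 + 6x2 ≥ 5   (protein)
  22x1 + 11x2 ≥ 58   (calcium)
  2.3x1 + 0.5x2 ≥ 5.8   (iron)
  4.6x1 + 1.4x2 ≥ 5.7   (fibre)
  x1, x2 ≥ 0.
The minimum-cost mix takes nothing from peanut butter — only oatmeal. There the calcium constraint is tight.
Solving gives x1 = 2.6364.
Hence cost = 0.29·2.6364 = €0.76456.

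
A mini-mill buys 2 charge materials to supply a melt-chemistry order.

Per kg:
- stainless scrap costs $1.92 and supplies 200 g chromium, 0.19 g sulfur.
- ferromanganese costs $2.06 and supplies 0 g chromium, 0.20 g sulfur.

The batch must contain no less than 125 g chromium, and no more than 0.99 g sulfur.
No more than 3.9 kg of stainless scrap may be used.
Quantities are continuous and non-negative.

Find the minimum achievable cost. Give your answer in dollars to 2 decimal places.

Let x1 = kg of stainless scrap, x2 = kg of ferromanganese.
min 1.92x1 + 2.06x2 subject to:
  200x1 ≥ 125   (chromium)
  0.19x1 + 0.2x2 ≤ 0.99   (sulfur)
  x1 ≤ 3.9
  x1, x2 ≥ 0.
The cheapest feasible vertex uses only stainless scrap; ferromanganese is not used. The chromium requirement is met with equality.
Optimal quantities: stainless scrap = 0.625 kg.
Objective = 1.92·0.625 = 1.2000.

$1.20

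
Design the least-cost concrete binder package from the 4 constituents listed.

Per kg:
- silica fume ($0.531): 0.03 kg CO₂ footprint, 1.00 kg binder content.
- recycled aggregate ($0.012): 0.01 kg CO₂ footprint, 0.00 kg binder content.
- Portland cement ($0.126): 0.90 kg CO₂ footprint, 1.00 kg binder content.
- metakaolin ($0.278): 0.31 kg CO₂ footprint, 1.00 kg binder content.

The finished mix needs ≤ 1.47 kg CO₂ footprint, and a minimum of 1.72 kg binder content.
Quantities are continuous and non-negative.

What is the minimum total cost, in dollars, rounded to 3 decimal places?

$0.237

Treat it as an LP. Let x1 = kg of silica fume, x2 = kg of recycled aggregate, x3 = kg of Portland cement, x4 = kg of metakaolin.
Minimize 0.531x1 + 0.012x2 + 0.126x3 + 0.278x4 s.t.:
  0.03x1 + 0.01x2 + 0.9x3 + 0.31x4 ≤ 1.47   (CO₂ footprint)
  1x1 + 1x3 + 1x4 ≥ 1.72   (binder content)
  x1, x2, x3, x4 ≥ 0.
The cheapest feasible vertex uses only Portland cement, metakaolin; silica fume, recycled aggregate are not used. The CO₂ footprint and binder content requirements are met with equality.
That vertex is x3 = 1.588, x4 = 0.1322.
Total cost: 0.126·1.588 + 0.278·0.1322 = 0.23684.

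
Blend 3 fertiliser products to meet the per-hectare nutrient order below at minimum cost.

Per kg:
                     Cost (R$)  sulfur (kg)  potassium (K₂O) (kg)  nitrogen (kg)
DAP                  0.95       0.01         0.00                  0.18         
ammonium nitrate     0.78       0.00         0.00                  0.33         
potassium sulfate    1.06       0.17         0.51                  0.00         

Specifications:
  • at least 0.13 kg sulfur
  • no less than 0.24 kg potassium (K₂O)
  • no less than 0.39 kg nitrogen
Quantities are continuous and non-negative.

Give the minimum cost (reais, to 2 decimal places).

R$1.73

This is a linear program. Let x1 = kg of DAP, x2 = kg of ammonium nitrate, x3 = kg of potassium sulfate.
min 0.95x1 + 0.78x2 + 1.06x3 with:
  0.01x1 + 0.17x3 ≥ 0.13   (sulfur)
  0.51x3 ≥ 0.24   (potassium (K₂O))
  0.18x1 + 0.33x2 ≥ 0.39   (nitrogen)
  x1, x2, x3 ≥ 0.
The minimum-cost mix takes nothing from DAP — only ammonium nitrate, potassium sulfate. The sulfur and nitrogen requirements are met with equality.
Optimal quantities: ammonium nitrate = 1.182 kg, potassium sulfate = 0.7647 kg.
Objective = 0.78·1.182 + 1.06·0.7647 = 1.7325.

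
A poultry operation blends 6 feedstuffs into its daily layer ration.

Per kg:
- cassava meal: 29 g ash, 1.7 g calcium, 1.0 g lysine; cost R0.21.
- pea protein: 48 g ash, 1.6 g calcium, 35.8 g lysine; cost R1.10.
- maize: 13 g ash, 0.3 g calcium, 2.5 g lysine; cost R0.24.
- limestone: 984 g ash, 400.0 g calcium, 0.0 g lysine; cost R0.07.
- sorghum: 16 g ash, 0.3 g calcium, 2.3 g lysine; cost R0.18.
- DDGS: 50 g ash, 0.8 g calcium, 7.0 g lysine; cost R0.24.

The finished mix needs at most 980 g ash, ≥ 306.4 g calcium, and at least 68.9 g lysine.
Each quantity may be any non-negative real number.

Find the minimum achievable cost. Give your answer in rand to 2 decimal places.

Let x1 = kg of cassava meal, x2 = kg of pea protein, x3 = kg of maize, x4 = kg of limestone, x5 = kg of sorghum, x6 = kg of DDGS.
Minimize 0.21x1 + 1.1x2 + 0.24x3 + 0.07x4 + 0.18x5 + 0.24x6 with:
  29x1 + 48x2 + 13x3 + 984x4 + 16x5 + 50x6 ≤ 980   (ash)
  1.7x1 + 1.6x2 + 0.3x3 + 400x4 + 0.3x5 + 0.8x6 ≥ 306.4   (calcium)
  1x1 + 35.8x2 + 2.5x3 + 2.3x5 + 7x6 ≥ 68.9   (lysine)
  x1, x2, x3, x4, x5, x6 ≥ 0.
The minimum-cost mix takes nothing from cassava meal, maize, sorghum, DDGS — only pea protein, limestone. The calcium and lysine requirements are met with equality.
That vertex is x2 = 1.925, x4 = 0.7583.
Hence cost = 1.1·1.925 + 0.07·0.7583 = R2.1706.

R2.17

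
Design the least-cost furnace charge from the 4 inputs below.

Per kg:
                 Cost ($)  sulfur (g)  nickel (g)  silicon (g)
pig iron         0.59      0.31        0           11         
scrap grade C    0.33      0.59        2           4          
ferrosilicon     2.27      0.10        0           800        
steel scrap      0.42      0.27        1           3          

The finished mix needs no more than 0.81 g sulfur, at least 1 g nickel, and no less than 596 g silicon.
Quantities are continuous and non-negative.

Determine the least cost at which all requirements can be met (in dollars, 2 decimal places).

$1.85

This is a linear program. Let x1 = kg of pig iron, x2 = kg of scrap grade C, x3 = kg of ferrosilicon, x4 = kg of steel scrap.
min 0.59x1 + 0.33x2 + 2.27x3 + 0.42x4 with:
  0.31x1 + 0.59x2 + 0.1x3 + 0.27x4 ≤ 0.81   (sulfur)
  2x2 + 1x4 ≥ 1   (nickel)
  11x1 + 4x2 + 800x3 + 3x4 ≥ 596   (silicon)
  x1, x2, x3, x4 ≥ 0.
The optimal basis is {scrap grade C, ferrosilicon}; pig iron, steel scrap drop out. There the nickel and silicon constraints are tight.
So scrap grade C = 0.5 kg, ferrosilicon = 0.7425 kg.
Hence cost = 0.33·0.5 + 2.27·0.7425 = $1.8505.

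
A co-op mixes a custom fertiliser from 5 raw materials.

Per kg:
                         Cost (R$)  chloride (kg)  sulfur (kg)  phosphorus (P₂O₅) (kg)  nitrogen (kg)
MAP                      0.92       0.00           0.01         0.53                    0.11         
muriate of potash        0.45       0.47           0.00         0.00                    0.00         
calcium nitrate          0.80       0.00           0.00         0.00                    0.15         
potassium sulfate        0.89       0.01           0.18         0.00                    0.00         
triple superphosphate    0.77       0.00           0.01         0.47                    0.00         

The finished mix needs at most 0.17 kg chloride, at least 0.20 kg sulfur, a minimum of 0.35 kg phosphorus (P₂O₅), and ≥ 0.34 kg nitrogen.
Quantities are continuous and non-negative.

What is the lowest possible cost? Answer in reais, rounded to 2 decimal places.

Let x1 = kg of MAP, x2 = kg of muriate of potash, x3 = kg of calcium nitrate, x4 = kg of potassium sulfate, x5 = kg of triple superphosphate.
min 0.92x1 + 0.45x2 + 0.8x3 + 0.89x4 + 0.77x5 with:
  0.47x2 + 0.01x4 ≤ 0.17   (chloride)
  0.01x1 + 0.18x4 + 0.01x5 ≥ 0.2   (sulfur)
  0.53x1 + 0.47x5 ≥ 0.35   (phosphorus (P₂O₅))
  0.11x1 + 0.15x3 ≥ 0.34   (nitrogen)
  x1, x2, x3, x4, x5 ≥ 0.
The minimum-cost mix takes nothing from muriate of potash, triple superphosphate — only MAP, calcium nitrate, potassium sulfate. There the sulfur, phosphorus (P₂O₅), nitrogen constraints are tight.
Optimal quantities: MAP = 0.6604 kg, calcium nitrate = 1.782 kg, potassium sulfate = 1.074 kg.
Total cost: 0.92·0.6604 + 0.8·1.782 + 0.89·1.074 = 2.9890.

R$2.99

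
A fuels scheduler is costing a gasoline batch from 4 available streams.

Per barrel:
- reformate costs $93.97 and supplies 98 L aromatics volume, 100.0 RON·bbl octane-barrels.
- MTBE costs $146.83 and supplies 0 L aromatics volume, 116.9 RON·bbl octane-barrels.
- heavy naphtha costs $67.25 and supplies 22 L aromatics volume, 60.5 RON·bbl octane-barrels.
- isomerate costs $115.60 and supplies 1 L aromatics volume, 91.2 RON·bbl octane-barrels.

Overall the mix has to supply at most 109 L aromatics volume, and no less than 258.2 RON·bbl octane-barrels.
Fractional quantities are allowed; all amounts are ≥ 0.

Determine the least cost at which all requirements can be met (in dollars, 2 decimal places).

Let x1 = barrels of reformate, x2 = barrels of MTBE, x3 = barrels of heavy naphtha, x4 = barrels of isomerate.
Minimise 93.97x1 + 146.83x2 + 67.25x3 + 115.6x4 subject to:
  98x1 + 22x3 + 1x4 ≤ 109   (aromatics volume)
  100x1 + 116.9x2 + 60.5x3 + 91.2x4 ≥ 258.2   (octane-barrels)
  x1, x2, x3, x4 ≥ 0.
The cheapest feasible vertex uses only reformate, heavy naphtha; MTBE, isomerate are not used. There the aromatics volume and octane-barrels constraints are tight.
Solving gives x1 = 0.24513, x3 = 3.8626.
Objective = 93.97·0.24513 + 67.25·3.8626 = 282.7947.

$282.79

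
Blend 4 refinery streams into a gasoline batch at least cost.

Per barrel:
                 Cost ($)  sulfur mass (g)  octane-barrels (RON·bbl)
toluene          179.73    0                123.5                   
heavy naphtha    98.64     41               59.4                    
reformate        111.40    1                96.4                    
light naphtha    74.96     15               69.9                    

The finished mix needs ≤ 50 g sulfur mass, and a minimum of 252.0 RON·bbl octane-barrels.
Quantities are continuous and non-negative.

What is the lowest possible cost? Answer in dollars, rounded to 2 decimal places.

Set it up as a linear program. Let x1 = barrels of toluene, x2 = barrels of heavy naphtha, x3 = barrels of reformate, x4 = barrels of light naphtha.
Minimize 179.73x1 + 98.64x2 + 111.4x3 + 74.96x4 with:
  41x2 + 1x3 + 15x4 ≤ 50   (sulfur mass)
  123.5x1 + 59.4x2 + 96.4x3 + 69.9x4 ≥ 252   (octane-barrels)
  x1, x2, x3, x4 ≥ 0.
The optimal basis is {reformate, light naphtha}; toluene, heavy naphtha drop out. The sulfur mass and octane-barrels requirements are met with equality.
Optimal quantities: reformate = 0.20711 barrels, light naphtha = 3.3195 barrels.
Cost = 111.4·0.20711 + 74.96·3.3195 = 271.9018.

$271.90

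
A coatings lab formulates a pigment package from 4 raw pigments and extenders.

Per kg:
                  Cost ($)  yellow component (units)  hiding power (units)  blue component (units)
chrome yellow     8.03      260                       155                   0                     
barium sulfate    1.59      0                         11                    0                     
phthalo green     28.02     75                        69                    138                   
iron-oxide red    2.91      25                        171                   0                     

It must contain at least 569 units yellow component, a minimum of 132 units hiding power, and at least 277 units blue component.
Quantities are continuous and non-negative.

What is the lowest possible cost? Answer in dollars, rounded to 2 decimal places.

$69.17

Let x1 = kg of chrome yellow, x2 = kg of barium sulfate, x3 = kg of phthalo green, x4 = kg of iron-oxide red.
Minimize 8.03x1 + 1.59x2 + 28.02x3 + 2.91x4 subject to:
  260x1 + 75x3 + 25x4 ≥ 569   (yellow component)
  155x1 + 11x2 + 69x3 + 171x4 ≥ 132   (hiding power)
  138x3 ≥ 277   (blue component)
  x1, x2, x3, x4 ≥ 0.
The minimum-cost mix takes nothing from barium sulfate, iron-oxide red — only chrome yellow, phthalo green. There the yellow component and blue component constraints are tight.
Optimal quantities: chrome yellow = 1.6094 kg, phthalo green = 2.0072 kg.
Objective = 8.03·1.6094 + 28.02·2.0072 = 69.1652.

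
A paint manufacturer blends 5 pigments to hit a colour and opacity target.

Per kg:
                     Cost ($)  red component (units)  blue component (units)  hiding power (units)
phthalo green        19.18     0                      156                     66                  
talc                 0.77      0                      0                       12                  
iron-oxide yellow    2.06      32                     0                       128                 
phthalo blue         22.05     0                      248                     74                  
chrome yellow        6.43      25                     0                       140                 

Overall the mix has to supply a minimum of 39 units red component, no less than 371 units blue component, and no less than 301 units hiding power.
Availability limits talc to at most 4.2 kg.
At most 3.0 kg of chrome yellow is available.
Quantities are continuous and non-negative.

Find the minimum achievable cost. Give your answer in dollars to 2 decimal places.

$36.05

Set it up as a linear program. Let x1 = kg of phthalo green, x2 = kg of talc, x3 = kg of iron-oxide yellow, x4 = kg of phthalo blue, x5 = kg of chrome yellow.
Minimise 19.18x1 + 0.77x2 + 2.06x3 + 22.05x4 + 6.43x5 subject to:
  32x3 + 25x5 ≥ 39   (red component)
  156x1 + 248x4 ≥ 371   (blue component)
  66x1 + 12x2 + 128x3 + 74x4 + 140x5 ≥ 301   (hiding power)
  x2 ≤ 4.2
  x5 ≤ 3
  x1, x2, x3, x4, x5 ≥ 0.
At the optimum only iron-oxide yellow, phthalo blue are positive (phthalo green, talc, chrome yellow = 0). There the blue component and hiding power constraints are tight.
Solving gives x3 = 1.487, x4 = 1.496.
Hence cost = 2.06·1.487 + 22.05·1.496 = $36.0500.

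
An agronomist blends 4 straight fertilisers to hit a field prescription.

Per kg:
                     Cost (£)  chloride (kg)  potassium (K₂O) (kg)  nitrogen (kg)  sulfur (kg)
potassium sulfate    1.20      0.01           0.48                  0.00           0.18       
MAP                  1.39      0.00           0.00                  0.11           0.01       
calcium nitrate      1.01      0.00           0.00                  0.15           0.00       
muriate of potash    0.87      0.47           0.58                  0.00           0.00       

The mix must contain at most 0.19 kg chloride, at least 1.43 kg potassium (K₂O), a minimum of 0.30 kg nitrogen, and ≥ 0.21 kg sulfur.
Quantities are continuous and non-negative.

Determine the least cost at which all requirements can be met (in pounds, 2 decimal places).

£5.39

Treat it as an LP. Let x1 = kg of potassium sulfate, x2 = kg of MAP, x3 = kg of calcium nitrate, x4 = kg of muriate of potash.
Minimise 1.2x1 + 1.39x2 + 1.01x3 + 0.87x4 s.t.:
  0.01x1 + 0.47x4 ≤ 0.19   (chloride)
  0.48x1 + 0.58x4 ≥ 1.43   (potassium (K₂O))
  0.11x2 + 0.15x3 ≥ 0.3   (nitrogen)
  0.18x1 + 0.01x2 ≥ 0.21   (sulfur)
  x1, x2, x3, x4 ≥ 0.
At the optimum only potassium sulfate, calcium nitrate, muriate of potash are positive (MAP = 0). Binding constraints: chloride, potassium (K₂O), nitrogen.
So potassium sulfate = 2.556 kg, calcium nitrate = 2 kg, muriate of potash = 0.3499 kg.
Objective = 1.2·2.556 + 1.01·2 + 0.87·0.3499 = 5.3916.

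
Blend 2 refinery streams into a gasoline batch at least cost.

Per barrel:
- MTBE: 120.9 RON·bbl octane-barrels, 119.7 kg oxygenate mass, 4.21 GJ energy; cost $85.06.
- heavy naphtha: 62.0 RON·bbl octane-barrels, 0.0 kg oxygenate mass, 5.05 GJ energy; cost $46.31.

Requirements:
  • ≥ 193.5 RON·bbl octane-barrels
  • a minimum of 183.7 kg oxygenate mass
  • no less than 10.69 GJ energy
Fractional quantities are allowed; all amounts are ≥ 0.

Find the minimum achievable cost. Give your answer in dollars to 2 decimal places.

$169.32

Let x1 = barrels of MTBE, x2 = barrels of heavy naphtha.
min 85.06x1 + 46.31x2 with:
  120.9x1 + 62x2 ≥ 193.5   (octane-barrels)
  119.7x1 ≥ 183.7   (oxygenate mass)
  4.21x1 + 5.05x2 ≥ 10.69   (energy)
  x1, x2 ≥ 0.
Both inputs are positive at the optimum. There the oxygenate mass and energy constraints are tight.
Optimal quantities: MTBE = 1.5347 barrels, heavy naphtha = 0.83743 barrels.
Hence cost = 85.06·1.5347 + 46.31·0.83743 = $169.3230.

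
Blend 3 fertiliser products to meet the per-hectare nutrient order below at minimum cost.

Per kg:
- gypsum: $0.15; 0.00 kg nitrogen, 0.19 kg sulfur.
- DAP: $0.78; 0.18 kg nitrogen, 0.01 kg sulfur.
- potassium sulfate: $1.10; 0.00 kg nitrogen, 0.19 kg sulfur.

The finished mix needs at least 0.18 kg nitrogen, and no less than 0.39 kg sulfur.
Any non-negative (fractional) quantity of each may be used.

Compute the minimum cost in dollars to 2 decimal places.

Set it up as a linear program. Let x1 = kg of gypsum, x2 = kg of DAP, x3 = kg of potassium sulfate.
Minimise 0.15x1 + 0.78x2 + 1.1x3 subject to:
  0.18x2 ≥ 0.18   (nitrogen)
  0.19x1 + 0.01x2 + 0.19x3 ≥ 0.39   (sulfur)
  x1, x2, x3 ≥ 0.
The minimum-cost mix takes nothing from potassium sulfate — only gypsum, DAP. There the nitrogen and sulfur constraints are tight.
That vertex is x1 = 2, x2 = 1.
Cost = 0.15·2 + 0.78·1 = 1.0800.

$1.08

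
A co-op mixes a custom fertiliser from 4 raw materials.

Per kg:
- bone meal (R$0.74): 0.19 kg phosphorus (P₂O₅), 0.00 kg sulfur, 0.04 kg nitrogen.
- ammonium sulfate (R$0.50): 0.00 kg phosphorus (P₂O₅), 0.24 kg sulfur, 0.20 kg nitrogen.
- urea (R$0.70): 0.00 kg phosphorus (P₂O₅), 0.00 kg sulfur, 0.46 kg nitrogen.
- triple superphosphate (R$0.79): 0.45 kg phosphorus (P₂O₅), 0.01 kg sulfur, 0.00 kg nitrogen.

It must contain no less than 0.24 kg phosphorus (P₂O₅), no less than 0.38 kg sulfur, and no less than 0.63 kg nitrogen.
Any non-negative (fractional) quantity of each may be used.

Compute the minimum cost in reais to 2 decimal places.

Treat it as an LP. Let x1 = kg of bone meal, x2 = kg of ammonium sulfate, x3 = kg of urea, x4 = kg of triple superphosphate.
min 0.74x1 + 0.5x2 + 0.7x3 + 0.79x4 s.t.:
  0.19x1 + 0.45x4 ≥ 0.24   (phosphorus (P₂O₅))
  0.24x2 + 0.01x4 ≥ 0.38   (sulfur)
  0.04x1 + 0.2x2 + 0.46x3 ≥ 0.63   (nitrogen)
  x1, x2, x3, x4 ≥ 0.
The cheapest feasible vertex uses only ammonium sulfate, urea, triple superphosphate; bone meal is not used. The phosphorus (P₂O₅), sulfur, nitrogen requirements are met with equality.
That vertex is x2 = 1.561, x3 = 0.6908, x4 = 0.5333.
Total cost: 0.5·1.561 + 0.7·0.6908 + 0.79·0.5333 = 1.6854.

R$1.69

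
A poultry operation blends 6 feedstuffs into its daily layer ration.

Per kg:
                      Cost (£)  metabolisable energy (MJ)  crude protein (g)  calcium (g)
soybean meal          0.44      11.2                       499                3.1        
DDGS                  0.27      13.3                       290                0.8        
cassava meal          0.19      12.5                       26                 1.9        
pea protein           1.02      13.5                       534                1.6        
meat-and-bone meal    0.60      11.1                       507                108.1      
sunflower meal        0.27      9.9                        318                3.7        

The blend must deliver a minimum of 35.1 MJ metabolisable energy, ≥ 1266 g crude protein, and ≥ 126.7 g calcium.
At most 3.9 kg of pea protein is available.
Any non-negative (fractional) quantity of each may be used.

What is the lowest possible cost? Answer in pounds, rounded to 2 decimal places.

Treat it as an LP. Let x1 = kg of soybean meal, x2 = kg of DDGS, x3 = kg of cassava meal, x4 = kg of pea protein, x5 = kg of meat-and-bone meal, x6 = kg of sunflower meal.
Minimize 0.44x1 + 0.27x2 + 0.19x3 + 1.02x4 + 0.6x5 + 0.27x6 subject to:
  11.2x1 + 13.3x2 + 12.5x3 + 13.5x4 + 11.1x5 + 9.9x6 ≥ 35.1   (metabolisable energy)
  499x1 + 290x2 + 26x3 + 534x4 + 507x5 + 318x6 ≥ 1266   (crude protein)
  3.1x1 + 0.8x2 + 1.9x3 + 1.6x4 + 108.1x5 + 3.7x6 ≥ 126.7   (calcium)
  x4 ≤ 3.9
  x1, x2, x3, x4, x5, x6 ≥ 0.
The minimum-cost mix takes nothing from soybean meal, cassava meal, pea protein — only DDGS, meat-and-bone meal, sunflower meal. There the metabolisable energy, crude protein, calcium constraints are tight.
Optimal quantities: DDGS = 0.197 kg, meat-and-bone meal = 1.101 kg, sunflower meal = 2.047 kg.
Objective = 0.27·0.197 + 0.6·1.101 + 0.27·2.047 = 1.2665.

£1.27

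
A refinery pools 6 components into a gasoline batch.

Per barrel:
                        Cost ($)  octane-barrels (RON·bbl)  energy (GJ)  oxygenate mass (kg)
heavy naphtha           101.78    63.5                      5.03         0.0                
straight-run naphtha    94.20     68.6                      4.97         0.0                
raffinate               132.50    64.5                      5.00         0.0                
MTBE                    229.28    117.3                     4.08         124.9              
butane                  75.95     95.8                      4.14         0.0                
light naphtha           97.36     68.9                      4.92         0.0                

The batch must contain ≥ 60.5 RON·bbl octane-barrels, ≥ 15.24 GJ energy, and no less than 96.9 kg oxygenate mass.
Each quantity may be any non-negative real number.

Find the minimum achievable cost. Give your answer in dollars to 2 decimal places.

$399.39

Let x1 = barrels of heavy naphtha, x2 = barrels of straight-run naphtha, x3 = barrels of raffinate, x4 = barrels of MTBE, x5 = barrels of butane, x6 = barrels of light naphtha.
min 101.78x1 + 94.2x2 + 132.5x3 + 229.28x4 + 75.95x5 + 97.36x6 subject to:
  63.5x1 + 68.6x2 + 64.5x3 + 117.3x4 + 95.8x5 + 68.9x6 ≥ 60.5   (octane-barrels)
  5.03x1 + 4.97x2 + 5x3 + 4.08x4 + 4.14x5 + 4.92x6 ≥ 15.24   (energy)
  124.9x4 ≥ 96.9   (oxygenate mass)
  x1, x2, x3, x4, x5, x6 ≥ 0.
At the optimum only MTBE, butane are positive (heavy naphtha, straight-run naphtha, raffinate, light naphtha = 0). The energy and oxygenate mass requirements are met with equality.
That vertex is x4 = 0.775821, x5 = 2.91658.
Cost = 229.28·0.775821 + 75.95·2.91658 = 399.3945.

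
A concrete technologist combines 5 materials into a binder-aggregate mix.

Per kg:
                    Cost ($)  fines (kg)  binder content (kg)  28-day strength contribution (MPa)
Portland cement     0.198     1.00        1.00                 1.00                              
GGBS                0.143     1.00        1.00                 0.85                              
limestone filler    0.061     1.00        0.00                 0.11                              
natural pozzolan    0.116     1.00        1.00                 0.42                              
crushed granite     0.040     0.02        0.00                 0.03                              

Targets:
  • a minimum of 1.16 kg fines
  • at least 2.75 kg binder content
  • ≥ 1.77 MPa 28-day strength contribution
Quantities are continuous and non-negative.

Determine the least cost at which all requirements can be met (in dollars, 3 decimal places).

$0.358

Let x1 = kg of Portland cement, x2 = kg of GGBS, x3 = kg of limestone filler, x4 = kg of natural pozzolan, x5 = kg of crushed granite.
min 0.198x1 + 0.143x2 + 0.061x3 + 0.116x4 + 0.04x5 with:
  1x1 + 1x2 + 1x3 + 1x4 + 0.02x5 ≥ 1.16   (fines)
  1x1 + 1x2 + 1x4 ≥ 2.75   (binder content)
  1x1 + 0.85x2 + 0.11x3 + 0.42x4 + 0.03x5 ≥ 1.77   (28-day strength contribution)
  x1, x2, x3, x4, x5 ≥ 0.
The minimum-cost mix takes nothing from Portland cement, limestone filler, crushed granite — only GGBS, natural pozzolan. The binder content and 28-day strength contribution requirements are met with equality.
So GGBS = 1.43 kg, natural pozzolan = 1.32 kg.
Cost = 0.143·1.43 + 0.116·1.32 = 0.35761.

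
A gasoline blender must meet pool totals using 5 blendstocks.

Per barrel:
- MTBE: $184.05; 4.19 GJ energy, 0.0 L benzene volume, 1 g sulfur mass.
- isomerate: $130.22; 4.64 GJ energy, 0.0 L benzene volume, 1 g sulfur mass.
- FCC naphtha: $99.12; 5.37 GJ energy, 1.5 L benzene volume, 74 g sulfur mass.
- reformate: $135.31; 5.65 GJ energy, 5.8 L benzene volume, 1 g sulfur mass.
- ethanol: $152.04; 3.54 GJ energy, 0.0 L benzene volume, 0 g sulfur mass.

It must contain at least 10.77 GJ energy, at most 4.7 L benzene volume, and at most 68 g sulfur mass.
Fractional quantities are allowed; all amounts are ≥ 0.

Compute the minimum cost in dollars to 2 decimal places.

$242.24

Let x1 = barrels of MTBE, x2 = barrels of isomerate, x3 = barrels of FCC naphtha, x4 = barrels of reformate, x5 = barrels of ethanol.
min 184.05x1 + 130.22x2 + 99.12x3 + 135.31x4 + 152.04x5 subject to:
  4.19x1 + 4.64x2 + 5.37x3 + 5.65x4 + 3.54x5 ≥ 10.77   (energy)
  1.5x3 + 5.8x4 ≤ 4.7   (benzene volume)
  1x1 + 1x2 + 74x3 + 1x4 ≤ 68   (sulfur mass)
  x1, x2, x3, x4, x5 ≥ 0.
At the optimum only isomerate, FCC naphtha, reformate are positive (MTBE, ethanol = 0). Binding constraints: energy, benzene volume, sulfur mass.
Optimal quantities: isomerate = 0.57337 barrels, FCC naphtha = 0.90338 barrels, reformate = 0.57671 barrels.
Total cost: 130.22·0.57337 + 99.12·0.90338 + 135.31·0.57671 = 242.2419.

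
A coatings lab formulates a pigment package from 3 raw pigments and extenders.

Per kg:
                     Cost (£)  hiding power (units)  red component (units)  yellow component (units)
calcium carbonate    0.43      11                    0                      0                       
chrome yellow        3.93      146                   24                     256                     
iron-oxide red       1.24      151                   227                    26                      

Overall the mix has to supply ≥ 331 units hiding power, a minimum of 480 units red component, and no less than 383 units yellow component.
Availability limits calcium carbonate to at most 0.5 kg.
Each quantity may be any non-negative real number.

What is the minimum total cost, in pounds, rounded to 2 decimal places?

Let x1 = kg of calcium carbonate, x2 = kg of chrome yellow, x3 = kg of iron-oxide red.
Minimize 0.43x1 + 3.93x2 + 1.24x3 s.t.:
  11x1 + 146x2 + 151x3 ≥ 331   (hiding power)
  24x2 + 227x3 ≥ 480   (red component)
  256x2 + 26x3 ≥ 383   (yellow component)
  x1 ≤ 0.5
  x1, x2, x3 ≥ 0.
The minimum-cost mix takes nothing from calcium carbonate — only chrome yellow, iron-oxide red. Binding constraints: red component and yellow component.
So chrome yellow = 1.295 kg, iron-oxide red = 1.978 kg.
Objective = 3.93·1.295 + 1.24·1.978 = 7.5421.

£7.54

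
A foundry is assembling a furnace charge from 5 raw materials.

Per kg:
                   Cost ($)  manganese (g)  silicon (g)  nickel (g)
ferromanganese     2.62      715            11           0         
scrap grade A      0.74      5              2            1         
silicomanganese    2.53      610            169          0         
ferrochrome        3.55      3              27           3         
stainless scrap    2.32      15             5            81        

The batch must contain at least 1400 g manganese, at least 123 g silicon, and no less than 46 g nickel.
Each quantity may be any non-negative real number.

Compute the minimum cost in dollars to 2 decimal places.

$6.60

Let x1 = kg of ferromanganese, x2 = kg of scrap grade A, x3 = kg of silicomanganese, x4 = kg of ferrochrome, x5 = kg of stainless scrap.
Minimise 2.62x1 + 0.74x2 + 2.53x3 + 3.55x4 + 2.32x5 with:
  715x1 + 5x2 + 610x3 + 3x4 + 15x5 ≥ 1400   (manganese)
  11x1 + 2x2 + 169x3 + 27x4 + 5x5 ≥ 123   (silicon)
  1x2 + 3x4 + 81x5 ≥ 46   (nickel)
  x1, x2, x3, x4, x5 ≥ 0.
The cheapest feasible vertex uses only ferromanganese, silicomanganese, stainless scrap; scrap grade A, ferrochrome are not used. The manganese, silicon, nickel requirements are met with equality.
So ferromanganese = 1.418 kg, silicomanganese = 0.6187 kg, stainless scrap = 0.5679 kg.
Total cost: 2.62·1.418 + 2.53·0.6187 + 2.32·0.5679 = 6.5980.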